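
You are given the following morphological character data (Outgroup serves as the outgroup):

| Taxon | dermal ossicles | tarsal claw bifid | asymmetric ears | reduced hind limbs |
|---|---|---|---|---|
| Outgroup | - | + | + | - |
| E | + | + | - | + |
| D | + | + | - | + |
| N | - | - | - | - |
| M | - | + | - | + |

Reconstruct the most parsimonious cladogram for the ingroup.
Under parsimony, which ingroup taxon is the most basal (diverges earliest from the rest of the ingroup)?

N

Character polarity is set by the outgroup: the derived state is whichever differs from the outgroup's state, so for tarsal claw bifid, asymmetric ears the derived state is '-', and for the remaining characters it is '+'.
dermal ossicles: derived state '+' in D and E only — synapomorphy for {D, E}.
tarsal claw bifid: derived state '-' in N only — an autapomorphy, so it tells us nothing about relationships among taxa.
All ingroup taxa share the derived state '-' for asymmetric ears; it defines the ingroup but does not resolve relationships within it.
Only D, E, and M show the derived state '+' for reduced hind limbs, supporting them as a clade.
Most parsimonious ingroup topology: (((D,E),M),N).
N is sister to the clade containing all other ingroup taxa, so it is the earliest-diverging (most basal) ingroup lineage.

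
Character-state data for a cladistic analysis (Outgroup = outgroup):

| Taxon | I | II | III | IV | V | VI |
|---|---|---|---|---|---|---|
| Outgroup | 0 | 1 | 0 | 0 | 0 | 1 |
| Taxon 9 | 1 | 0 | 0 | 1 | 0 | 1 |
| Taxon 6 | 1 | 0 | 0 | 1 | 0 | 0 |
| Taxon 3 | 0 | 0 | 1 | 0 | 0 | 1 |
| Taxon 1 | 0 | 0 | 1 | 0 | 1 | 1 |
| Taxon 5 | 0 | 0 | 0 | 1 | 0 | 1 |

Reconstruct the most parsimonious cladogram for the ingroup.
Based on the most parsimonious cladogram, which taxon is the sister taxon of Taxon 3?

Character polarity is set by the outgroup: the derived state is whichever differs from the outgroup's state, so for II, VI the derived state is '0', and for the remaining characters it is '1'.
Only Taxon 6 and Taxon 9 show the derived state '1' for I, supporting them as a clade.
All ingroup taxa share the derived state '0' for II; it defines the ingroup but does not resolve relationships within it.
III: derived state '1' in Taxon 1 and Taxon 3 only — synapomorphy for {Taxon 1, Taxon 3}.
IV (derived state '1') is shared by Taxon 5, Taxon 6, and Taxon 9 — a synapomorphy uniting that clade.
V (derived state '1') is unique to Taxon 1 (autapomorphy; uninformative for grouping).
VI: derived state '0' in Taxon 6 only — an autapomorphy, so it tells us nothing about relationships among taxa.
Most parsimonious ingroup topology: (((Taxon 9,Taxon 6),Taxon 5),(Taxon 3,Taxon 1)).
Taxon 3 and Taxon 1 form a cherry on this tree, so they are sister taxa.

Taxon 1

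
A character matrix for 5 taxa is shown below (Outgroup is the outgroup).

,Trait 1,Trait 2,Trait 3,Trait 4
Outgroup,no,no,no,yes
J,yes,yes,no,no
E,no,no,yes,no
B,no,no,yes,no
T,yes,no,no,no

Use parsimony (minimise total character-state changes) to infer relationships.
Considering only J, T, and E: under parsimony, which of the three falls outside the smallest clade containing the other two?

Character polarity is set by the outgroup: the derived state is whichever differs from the outgroup's state, so for Trait 4 the derived state is 'no', and for the remaining characters it is 'yes'.
Trait 1: derived state 'yes' in J and T only — synapomorphy for {J, T}.
Trait 2 (derived state 'yes') is unique to J (autapomorphy; uninformative for grouping).
Only B and E show the derived state 'yes' for Trait 3, supporting them as a clade.
Trait 4 (derived state 'no') is shared by all ingroup taxa — unites the whole ingroup.
Most parsimonious ingroup topology: ((J,T),(E,B)).
J and T share a more recent common ancestor with each other than either does with E, so E is the least closely related of the three.

E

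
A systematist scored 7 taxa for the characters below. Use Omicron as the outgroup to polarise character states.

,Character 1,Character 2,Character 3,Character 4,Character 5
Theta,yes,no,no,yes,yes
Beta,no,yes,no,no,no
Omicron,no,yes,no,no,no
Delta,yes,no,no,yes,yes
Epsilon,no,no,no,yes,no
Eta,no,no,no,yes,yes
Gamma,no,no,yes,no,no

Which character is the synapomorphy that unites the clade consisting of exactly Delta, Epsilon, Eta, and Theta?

Character 4

Character polarity is set by the outgroup: the derived state is whichever differs from the outgroup's state, so for Character 2 the derived state is 'no', and for the remaining characters it is 'yes'.
Character 1: derived state 'yes' in Delta and Theta only — synapomorphy for {Delta, Theta}.
Character 2 (derived state 'no') is shared by Delta, Epsilon, Eta, Gamma, and Theta — a synapomorphy uniting that clade.
Character 3: derived state 'yes' in Gamma only — an autapomorphy, so it tells us nothing about relationships among taxa.
Character 4: derived state 'yes' in Delta, Epsilon, Eta, and Theta only — synapomorphy for {Delta, Epsilon, Eta, Theta}.
Character 5: derived state 'yes' in Delta, Eta, and Theta only — synapomorphy for {Delta, Eta, Theta}.
Most parsimonious ingroup topology: ((((Eta,(Theta,Delta)),Epsilon),Gamma),Beta).
The clade {Delta, Epsilon, Eta, Theta} is supported by Character 4: its derived state 'yes' occurs in exactly those taxa and in no other taxon (including the outgroup).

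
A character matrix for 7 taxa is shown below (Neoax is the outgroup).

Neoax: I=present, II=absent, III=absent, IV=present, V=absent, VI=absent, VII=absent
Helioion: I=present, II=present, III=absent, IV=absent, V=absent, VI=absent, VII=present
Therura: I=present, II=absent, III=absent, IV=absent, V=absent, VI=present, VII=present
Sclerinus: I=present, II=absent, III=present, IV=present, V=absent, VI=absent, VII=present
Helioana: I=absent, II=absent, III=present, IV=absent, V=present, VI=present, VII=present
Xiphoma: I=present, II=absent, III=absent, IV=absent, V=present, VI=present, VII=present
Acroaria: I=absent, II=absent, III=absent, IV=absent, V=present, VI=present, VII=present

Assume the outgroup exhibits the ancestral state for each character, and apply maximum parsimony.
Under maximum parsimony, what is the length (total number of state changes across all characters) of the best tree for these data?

Character polarity is set by the outgroup: the derived state is whichever differs from the outgroup's state, so for I, IV the derived state is 'absent', and for the remaining characters it is 'present'.
I (derived state 'absent') is shared by Acroaria and Helioana — a synapomorphy uniting that clade.
II (derived state 'present') is unique to Helioion (autapomorphy; uninformative for grouping).
III groups Helioana and Sclerinus, which is incompatible with the clades supported by the remaining characters; treating it as convergent (homoplasy) costs fewer steps than any alternative tree.
Only Acroaria, Helioana, Helioion, Therura, and Xiphoma show the derived state 'absent' for IV, supporting them as a clade.
V (derived state 'present') is shared by Acroaria, Helioana, and Xiphoma — a synapomorphy uniting that clade.
VI: derived state 'present' in Acroaria, Helioana, Therura, and Xiphoma only — synapomorphy for {Acroaria, Helioana, Therura, Xiphoma}.
All ingroup taxa share the derived state 'present' for VII; it defines the ingroup but does not resolve relationships within it.
Most parsimonious ingroup topology: ((Helioion,(Therura,((Helioana,Acroaria),Xiphoma))),Sclerinus).
Changes per character on this tree: I: 1; II: 1; III: 2; IV: 1; V: 1; VI: 1; VII: 1.
Total = 8.

8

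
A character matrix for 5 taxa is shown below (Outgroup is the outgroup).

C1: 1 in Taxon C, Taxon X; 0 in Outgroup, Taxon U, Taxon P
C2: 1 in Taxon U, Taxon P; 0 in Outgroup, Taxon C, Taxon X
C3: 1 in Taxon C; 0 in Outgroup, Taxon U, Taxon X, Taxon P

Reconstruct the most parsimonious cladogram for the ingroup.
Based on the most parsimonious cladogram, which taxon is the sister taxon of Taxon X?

The outgroup has state '0' for every character, so '1' is the derived state throughout.
C1 (derived state '1') is shared by Taxon C and Taxon X — a synapomorphy uniting that clade.
Only Taxon P and Taxon U show the derived state '1' for C2, supporting them as a clade.
C3: derived state '1' in Taxon C only — an autapomorphy, so it tells us nothing about relationships among taxa.
Most parsimonious ingroup topology: ((Taxon U,Taxon P),(Taxon C,Taxon X)).
Taxon X and Taxon C form a cherry on this tree, so they are sister taxa.

Taxon C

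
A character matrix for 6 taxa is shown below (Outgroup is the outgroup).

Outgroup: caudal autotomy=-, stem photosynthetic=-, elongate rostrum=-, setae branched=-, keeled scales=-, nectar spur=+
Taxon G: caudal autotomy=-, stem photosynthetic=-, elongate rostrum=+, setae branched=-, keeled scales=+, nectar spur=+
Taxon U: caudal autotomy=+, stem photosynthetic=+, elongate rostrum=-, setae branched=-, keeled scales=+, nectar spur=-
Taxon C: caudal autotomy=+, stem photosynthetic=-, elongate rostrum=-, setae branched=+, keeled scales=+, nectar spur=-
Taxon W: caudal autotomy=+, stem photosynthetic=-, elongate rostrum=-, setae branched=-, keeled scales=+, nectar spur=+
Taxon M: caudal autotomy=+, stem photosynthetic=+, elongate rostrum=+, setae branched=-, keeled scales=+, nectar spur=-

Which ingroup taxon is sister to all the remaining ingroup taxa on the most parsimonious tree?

Taxon G

Character polarity is set by the outgroup: the derived state is whichever differs from the outgroup's state, so for nectar spur the derived state is '-', and for the remaining characters it is '+'.
caudal autotomy (derived state '+') is shared by Taxon C, Taxon M, Taxon U, and Taxon W — a synapomorphy uniting that clade.
Only Taxon M and Taxon U show the derived state '+' for stem photosynthetic, supporting them as a clade.
elongate rostrum (state '+') occurs in Taxon G and Taxon M but conflicts with the nesting implied by the other characters — most parsimoniously interpreted as homoplasy.
setae branched: derived state '+' in Taxon C only — an autapomorphy, so it tells us nothing about relationships among taxa.
All ingroup taxa share the derived state '+' for keeled scales; it defines the ingroup but does not resolve relationships within it.
Only Taxon C, Taxon M, and Taxon U show the derived state '-' for nectar spur, supporting them as a clade.
Most parsimonious ingroup topology: (Taxon G,(((Taxon U,Taxon M),Taxon C),Taxon W)).
Taxon G is sister to the clade containing all other ingroup taxa, so it is the earliest-diverging (most basal) ingroup lineage.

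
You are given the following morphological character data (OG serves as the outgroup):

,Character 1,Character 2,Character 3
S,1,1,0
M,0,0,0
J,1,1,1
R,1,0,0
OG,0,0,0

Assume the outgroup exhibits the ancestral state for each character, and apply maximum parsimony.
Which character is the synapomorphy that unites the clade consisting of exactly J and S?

Character 2

The outgroup has state '0' for every character, so '1' is the derived state throughout.
Character 1: derived state '1' in J, R, and S only — synapomorphy for {J, R, S}.
Character 2: derived state '1' in J and S only — synapomorphy for {J, S}.
Character 3: derived state '1' in J only — an autapomorphy, so it tells us nothing about relationships among taxa.
Most parsimonious ingroup topology: (M,(R,(S,J))).
The clade {J, S} is supported by Character 2: its derived state '1' occurs in exactly those taxa and in no other taxon (including the outgroup).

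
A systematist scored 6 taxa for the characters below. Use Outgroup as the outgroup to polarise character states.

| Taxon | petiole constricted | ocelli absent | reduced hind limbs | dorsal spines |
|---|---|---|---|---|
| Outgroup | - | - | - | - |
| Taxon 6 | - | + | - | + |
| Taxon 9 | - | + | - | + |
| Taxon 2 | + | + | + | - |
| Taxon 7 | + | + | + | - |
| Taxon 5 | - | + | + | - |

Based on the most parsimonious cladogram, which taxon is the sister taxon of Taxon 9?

The outgroup has state '-' for every character, so '+' is the derived state throughout.
petiole constricted: derived state '+' in Taxon 2 and Taxon 7 only — synapomorphy for {Taxon 2, Taxon 7}.
All ingroup taxa share the derived state '+' for ocelli absent; it defines the ingroup but does not resolve relationships within it.
reduced hind limbs (derived state '+') is shared by Taxon 2, Taxon 5, and Taxon 7 — a synapomorphy uniting that clade.
dorsal spines: derived state '+' in Taxon 6 and Taxon 9 only — synapomorphy for {Taxon 6, Taxon 9}.
Most parsimonious ingroup topology: ((Taxon 6,Taxon 9),((Taxon 2,Taxon 7),Taxon 5)).
Taxon 9 and Taxon 6 form a cherry on this tree, so they are sister taxa.

Taxon 6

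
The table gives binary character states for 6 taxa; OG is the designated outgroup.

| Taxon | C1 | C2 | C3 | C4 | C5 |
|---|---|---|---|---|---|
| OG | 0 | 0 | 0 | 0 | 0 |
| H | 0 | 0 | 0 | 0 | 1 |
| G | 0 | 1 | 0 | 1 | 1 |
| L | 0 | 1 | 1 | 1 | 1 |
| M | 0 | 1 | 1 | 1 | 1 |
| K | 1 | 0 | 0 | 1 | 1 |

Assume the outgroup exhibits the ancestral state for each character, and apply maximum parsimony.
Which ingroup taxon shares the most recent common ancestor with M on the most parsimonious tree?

L

The outgroup has state '0' for every character, so '1' is the derived state throughout.
C1 (derived state '1') is unique to K (autapomorphy; uninformative for grouping).
Only G, L, and M show the derived state '1' for C2, supporting them as a clade.
C3: derived state '1' in L and M only — synapomorphy for {L, M}.
C4: derived state '1' in G, K, L, and M only — synapomorphy for {G, K, L, M}.
All ingroup taxa share the derived state '1' for C5; it defines the ingroup but does not resolve relationships within it.
Most parsimonious ingroup topology: (H,((G,(L,M)),K)).
M and L form a cherry on this tree, so they are sister taxa.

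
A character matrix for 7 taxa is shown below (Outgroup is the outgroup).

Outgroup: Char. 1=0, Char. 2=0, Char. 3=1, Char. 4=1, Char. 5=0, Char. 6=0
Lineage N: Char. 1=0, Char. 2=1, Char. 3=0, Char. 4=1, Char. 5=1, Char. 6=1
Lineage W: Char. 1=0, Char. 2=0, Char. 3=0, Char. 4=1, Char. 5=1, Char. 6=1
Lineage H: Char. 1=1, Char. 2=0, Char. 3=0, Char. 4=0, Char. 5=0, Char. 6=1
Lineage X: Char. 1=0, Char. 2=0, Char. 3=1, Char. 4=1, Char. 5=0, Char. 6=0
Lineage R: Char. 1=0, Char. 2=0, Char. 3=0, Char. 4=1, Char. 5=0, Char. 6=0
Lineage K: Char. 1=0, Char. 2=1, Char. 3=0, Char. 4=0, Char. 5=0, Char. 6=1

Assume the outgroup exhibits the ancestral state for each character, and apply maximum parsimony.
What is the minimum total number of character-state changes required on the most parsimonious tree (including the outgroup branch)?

7

Character polarity is set by the outgroup: the derived state is whichever differs from the outgroup's state, so for Char. 3, Char. 4 the derived state is '0', and for the remaining characters it is '1'.
Char. 1 (derived state '1') is unique to Lineage H (autapomorphy; uninformative for grouping).
Char. 2 (state '1') occurs in Lineage K and Lineage N but conflicts with the nesting implied by the other characters — most parsimoniously interpreted as homoplasy.
Char. 3: derived state '0' in Lineage H, Lineage K, Lineage N, Lineage R, and Lineage W only — synapomorphy for {Lineage H, Lineage K, Lineage N, Lineage R, Lineage W}.
Char. 4 (derived state '0') is shared by Lineage H and Lineage K — a synapomorphy uniting that clade.
Char. 5: derived state '1' in Lineage N and Lineage W only — synapomorphy for {Lineage N, Lineage W}.
Char. 6: derived state '1' in Lineage H, Lineage K, Lineage N, and Lineage W only — synapomorphy for {Lineage H, Lineage K, Lineage N, Lineage W}.
Most parsimonious ingroup topology: ((((Lineage N,Lineage W),(Lineage H,Lineage K)),Lineage R),Lineage X).
Changes per character on this tree: Char. 1: 1; Char. 2: 2; Char. 3: 1; Char. 4: 1; Char. 5: 1; Char. 6: 1.
Total = 7.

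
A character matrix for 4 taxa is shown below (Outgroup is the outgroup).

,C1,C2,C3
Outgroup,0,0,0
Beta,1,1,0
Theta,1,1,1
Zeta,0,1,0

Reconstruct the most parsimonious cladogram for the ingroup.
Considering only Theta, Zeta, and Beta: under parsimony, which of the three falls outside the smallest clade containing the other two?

Zeta

The outgroup has state '0' for every character, so '1' is the derived state throughout.
C1: derived state '1' in Beta and Theta only — synapomorphy for {Beta, Theta}.
All ingroup taxa share the derived state '1' for C2; it defines the ingroup but does not resolve relationships within it.
C3: derived state '1' in Theta only — an autapomorphy, so it tells us nothing about relationships among taxa.
Most parsimonious ingroup topology: ((Beta,Theta),Zeta).
Beta and Theta share a more recent common ancestor with each other than either does with Zeta, so Zeta is the least closely related of the three.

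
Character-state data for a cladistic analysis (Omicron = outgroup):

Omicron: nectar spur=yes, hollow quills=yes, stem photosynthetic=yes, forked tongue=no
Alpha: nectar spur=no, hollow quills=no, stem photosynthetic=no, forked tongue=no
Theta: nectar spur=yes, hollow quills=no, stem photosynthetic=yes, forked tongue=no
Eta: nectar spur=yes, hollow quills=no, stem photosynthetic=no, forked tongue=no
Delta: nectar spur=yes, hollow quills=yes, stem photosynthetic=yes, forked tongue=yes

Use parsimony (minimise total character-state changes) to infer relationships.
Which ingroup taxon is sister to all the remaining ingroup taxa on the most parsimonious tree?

Character polarity is set by the outgroup: the derived state is whichever differs from the outgroup's state, so for nectar spur, hollow quills, stem photosynthetic the derived state is 'no', and for the remaining characters it is 'yes'.
nectar spur: derived state 'no' in Alpha only — an autapomorphy, so it tells us nothing about relationships among taxa.
hollow quills: derived state 'no' in Alpha, Eta, and Theta only — synapomorphy for {Alpha, Eta, Theta}.
stem photosynthetic (derived state 'no') is shared by Alpha and Eta — a synapomorphy uniting that clade.
forked tongue (derived state 'yes') is unique to Delta (autapomorphy; uninformative for grouping).
Most parsimonious ingroup topology: (Delta,(Theta,(Alpha,Eta))).
Delta is sister to the clade containing all other ingroup taxa, so it is the earliest-diverging (most basal) ingroup lineage.

Delta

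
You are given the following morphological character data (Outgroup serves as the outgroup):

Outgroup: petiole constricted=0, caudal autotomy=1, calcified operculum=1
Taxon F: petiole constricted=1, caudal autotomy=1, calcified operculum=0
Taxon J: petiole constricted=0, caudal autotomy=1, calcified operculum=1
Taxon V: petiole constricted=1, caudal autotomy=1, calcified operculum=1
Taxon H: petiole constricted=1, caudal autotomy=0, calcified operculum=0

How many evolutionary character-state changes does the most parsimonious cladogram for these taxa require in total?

3

Character polarity is set by the outgroup: the derived state is whichever differs from the outgroup's state, so for caudal autotomy, calcified operculum the derived state is '0', and for the remaining characters it is '1'.
Only Taxon F, Taxon H, and Taxon V show the derived state '1' for petiole constricted, supporting them as a clade.
caudal autotomy: derived state '0' in Taxon H only — an autapomorphy, so it tells us nothing about relationships among taxa.
calcified operculum: derived state '0' in Taxon F and Taxon H only — synapomorphy for {Taxon F, Taxon H}.
Most parsimonious ingroup topology: (((Taxon F,Taxon H),Taxon V),Taxon J).
Changes per character on this tree: petiole constricted: 1; caudal autotomy: 1; calcified operculum: 1.
Total = 3.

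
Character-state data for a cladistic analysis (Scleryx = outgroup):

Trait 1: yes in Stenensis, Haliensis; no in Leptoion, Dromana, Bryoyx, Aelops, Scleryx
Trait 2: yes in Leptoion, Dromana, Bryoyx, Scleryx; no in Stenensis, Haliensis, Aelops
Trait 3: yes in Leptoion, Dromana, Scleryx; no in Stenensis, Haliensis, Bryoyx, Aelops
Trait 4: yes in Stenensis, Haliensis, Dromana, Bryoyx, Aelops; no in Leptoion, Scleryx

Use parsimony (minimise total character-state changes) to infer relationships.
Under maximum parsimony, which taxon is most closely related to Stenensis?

Haliensis

Character polarity is set by the outgroup: the derived state is whichever differs from the outgroup's state, so for Trait 2, Trait 3 the derived state is 'no', and for the remaining characters it is 'yes'.
Only Haliensis and Stenensis show the derived state 'yes' for Trait 1, supporting them as a clade.
Trait 2: derived state 'no' in Aelops, Haliensis, and Stenensis only — synapomorphy for {Aelops, Haliensis, Stenensis}.
Trait 3 (derived state 'no') is shared by Aelops, Bryoyx, Haliensis, and Stenensis — a synapomorphy uniting that clade.
Only Aelops, Bryoyx, Dromana, Haliensis, and Stenensis show the derived state 'yes' for Trait 4, supporting them as a clade.
Most parsimonious ingroup topology: (((((Stenensis,Haliensis),Aelops),Bryoyx),Dromana),Leptoion).
Stenensis and Haliensis form a cherry on this tree, so they are sister taxa.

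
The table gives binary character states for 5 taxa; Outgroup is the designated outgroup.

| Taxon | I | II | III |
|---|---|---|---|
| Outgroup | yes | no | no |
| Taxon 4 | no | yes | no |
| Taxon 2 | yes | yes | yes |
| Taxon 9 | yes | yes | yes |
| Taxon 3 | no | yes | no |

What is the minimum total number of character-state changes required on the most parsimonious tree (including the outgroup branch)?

3

Character polarity is set by the outgroup: the derived state is whichever differs from the outgroup's state, so for I the derived state is 'no', and for the remaining characters it is 'yes'.
I (derived state 'no') is shared by Taxon 3 and Taxon 4 — a synapomorphy uniting that clade.
All ingroup taxa share the derived state 'yes' for II; it defines the ingroup but does not resolve relationships within it.
III (derived state 'yes') is shared by Taxon 2 and Taxon 9 — a synapomorphy uniting that clade.
Most parsimonious ingroup topology: ((Taxon 4,Taxon 3),(Taxon 2,Taxon 9)).
Changes per character on this tree: I: 1; II: 1; III: 1.
Total = 3.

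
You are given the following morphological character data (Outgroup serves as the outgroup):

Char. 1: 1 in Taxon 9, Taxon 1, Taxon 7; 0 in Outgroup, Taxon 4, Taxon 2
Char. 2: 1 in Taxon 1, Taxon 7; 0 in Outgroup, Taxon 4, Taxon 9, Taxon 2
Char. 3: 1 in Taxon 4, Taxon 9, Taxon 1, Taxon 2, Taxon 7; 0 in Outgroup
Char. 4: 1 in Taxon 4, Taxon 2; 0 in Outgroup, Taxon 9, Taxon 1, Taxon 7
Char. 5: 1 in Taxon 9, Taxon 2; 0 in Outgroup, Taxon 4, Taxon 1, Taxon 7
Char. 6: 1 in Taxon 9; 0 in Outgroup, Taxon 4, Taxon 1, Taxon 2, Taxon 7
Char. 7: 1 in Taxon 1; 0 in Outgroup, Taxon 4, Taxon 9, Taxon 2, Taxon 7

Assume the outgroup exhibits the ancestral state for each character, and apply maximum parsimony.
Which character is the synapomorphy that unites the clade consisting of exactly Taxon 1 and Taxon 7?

The outgroup has state '0' for every character, so '1' is the derived state throughout.
Char. 1 (derived state '1') is shared by Taxon 1, Taxon 7, and Taxon 9 — a synapomorphy uniting that clade.
Char. 2: derived state '1' in Taxon 1 and Taxon 7 only — synapomorphy for {Taxon 1, Taxon 7}.
All ingroup taxa share the derived state '1' for Char. 3; it defines the ingroup but does not resolve relationships within it.
Char. 4: derived state '1' in Taxon 2 and Taxon 4 only — synapomorphy for {Taxon 2, Taxon 4}.
Char. 5 (state '1') occurs in Taxon 2 and Taxon 9 but conflicts with the nesting implied by the other characters — most parsimoniously interpreted as homoplasy.
Char. 6 (derived state '1') is unique to Taxon 9 (autapomorphy; uninformative for grouping).
Char. 7 (derived state '1') is unique to Taxon 1 (autapomorphy; uninformative for grouping).
Most parsimonious ingroup topology: ((Taxon 4,Taxon 2),(Taxon 9,(Taxon 1,Taxon 7))).
The clade {Taxon 1, Taxon 7} is supported by Char. 2: its derived state '1' occurs in exactly those taxa and in no other taxon (including the outgroup).

Char. 2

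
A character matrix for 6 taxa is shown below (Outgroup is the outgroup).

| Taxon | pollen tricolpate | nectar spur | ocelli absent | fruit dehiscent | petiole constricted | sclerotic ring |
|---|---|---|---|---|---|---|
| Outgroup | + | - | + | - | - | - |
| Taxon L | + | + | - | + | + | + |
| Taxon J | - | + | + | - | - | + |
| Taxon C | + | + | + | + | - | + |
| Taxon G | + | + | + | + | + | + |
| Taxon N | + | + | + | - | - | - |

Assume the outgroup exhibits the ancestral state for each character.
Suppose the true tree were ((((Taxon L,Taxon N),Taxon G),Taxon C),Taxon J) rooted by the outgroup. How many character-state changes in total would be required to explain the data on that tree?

Map each character onto ((((Taxon L,Taxon N),Taxon G),Taxon C),Taxon J) (rooted by Outgroup) and count the minimum state changes it requires (Fitch parsimony):
pollen tricolpate: 1; nectar spur: 1; ocelli absent: 1; fruit dehiscent: 2; petiole constricted: 2; sclerotic ring: 2.
Total tree length = 9.

9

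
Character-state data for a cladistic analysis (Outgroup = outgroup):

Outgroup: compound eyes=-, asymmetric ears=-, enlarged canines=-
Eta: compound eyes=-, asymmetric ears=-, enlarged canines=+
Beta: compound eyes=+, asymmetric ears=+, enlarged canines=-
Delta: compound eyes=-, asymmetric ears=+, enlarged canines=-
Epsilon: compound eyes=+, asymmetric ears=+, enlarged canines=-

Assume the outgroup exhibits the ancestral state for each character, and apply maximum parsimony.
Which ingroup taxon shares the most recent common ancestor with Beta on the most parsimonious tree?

The outgroup has state '-' for every character, so '+' is the derived state throughout.
compound eyes: derived state '+' in Beta and Epsilon only — synapomorphy for {Beta, Epsilon}.
asymmetric ears: derived state '+' in Beta, Delta, and Epsilon only — synapomorphy for {Beta, Delta, Epsilon}.
enlarged canines (derived state '+') is unique to Eta (autapomorphy; uninformative for grouping).
Most parsimonious ingroup topology: (Eta,((Beta,Epsilon),Delta)).
Beta and Epsilon form a cherry on this tree, so they are sister taxa.

Epsilon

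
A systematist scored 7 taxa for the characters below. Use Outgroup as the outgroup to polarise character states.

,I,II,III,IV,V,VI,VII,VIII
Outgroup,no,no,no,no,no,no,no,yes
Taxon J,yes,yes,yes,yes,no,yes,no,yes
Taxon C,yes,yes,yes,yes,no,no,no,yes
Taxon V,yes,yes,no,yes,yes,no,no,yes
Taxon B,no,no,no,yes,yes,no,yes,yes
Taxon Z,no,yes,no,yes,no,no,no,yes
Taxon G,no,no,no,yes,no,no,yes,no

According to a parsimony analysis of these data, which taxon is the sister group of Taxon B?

Character polarity is set by the outgroup: the derived state is whichever differs from the outgroup's state, so for VIII the derived state is 'no', and for the remaining characters it is 'yes'.
Only Taxon C, Taxon J, and Taxon V show the derived state 'yes' for I, supporting them as a clade.
Only Taxon C, Taxon J, Taxon V, and Taxon Z show the derived state 'yes' for II, supporting them as a clade.
III: derived state 'yes' in Taxon C and Taxon J only — synapomorphy for {Taxon C, Taxon J}.
All ingroup taxa share the derived state 'yes' for IV; it defines the ingroup but does not resolve relationships within it.
V (state 'yes') occurs in Taxon B and Taxon V but conflicts with the nesting implied by the other characters — most parsimoniously interpreted as homoplasy.
VI (derived state 'yes') is unique to Taxon J (autapomorphy; uninformative for grouping).
Only Taxon B and Taxon G show the derived state 'yes' for VII, supporting them as a clade.
VIII (derived state 'no') is unique to Taxon G (autapomorphy; uninformative for grouping).
Most parsimonious ingroup topology: ((((Taxon J,Taxon C),Taxon V),Taxon Z),(Taxon B,Taxon G)).
Taxon B and Taxon G form a cherry on this tree, so they are sister taxa.

Taxon G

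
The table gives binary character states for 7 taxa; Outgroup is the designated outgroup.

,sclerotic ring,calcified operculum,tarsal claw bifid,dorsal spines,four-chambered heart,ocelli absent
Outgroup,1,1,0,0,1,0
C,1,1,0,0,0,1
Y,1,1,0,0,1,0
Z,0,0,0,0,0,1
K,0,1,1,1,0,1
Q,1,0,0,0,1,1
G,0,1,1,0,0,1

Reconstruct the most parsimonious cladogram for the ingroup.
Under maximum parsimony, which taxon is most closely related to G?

K

Character polarity is set by the outgroup: the derived state is whichever differs from the outgroup's state, so for sclerotic ring, calcified operculum, four-chambered heart the derived state is '0', and for the remaining characters it is '1'.
Only G, K, and Z show the derived state '0' for sclerotic ring, supporting them as a clade.
calcified operculum groups Q and Z, which is incompatible with the clades supported by the remaining characters; treating it as convergent (homoplasy) costs fewer steps than any alternative tree.
Only G and K show the derived state '1' for tarsal claw bifid, supporting them as a clade.
dorsal spines (derived state '1') is unique to K (autapomorphy; uninformative for grouping).
four-chambered heart (derived state '0') is shared by C, G, K, and Z — a synapomorphy uniting that clade.
ocelli absent (derived state '1') is shared by C, G, K, Q, and Z — a synapomorphy uniting that clade.
Most parsimonious ingroup topology: (((C,(Z,(K,G))),Q),Y).
G and K form a cherry on this tree, so they are sister taxa.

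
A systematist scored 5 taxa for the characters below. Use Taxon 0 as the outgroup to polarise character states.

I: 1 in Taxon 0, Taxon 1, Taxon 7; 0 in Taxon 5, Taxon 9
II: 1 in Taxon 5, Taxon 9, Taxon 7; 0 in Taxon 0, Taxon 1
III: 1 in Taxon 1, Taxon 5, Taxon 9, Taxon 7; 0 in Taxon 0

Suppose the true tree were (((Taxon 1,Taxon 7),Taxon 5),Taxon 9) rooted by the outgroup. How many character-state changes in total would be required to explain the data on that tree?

5

Map each character onto (((Taxon 1,Taxon 7),Taxon 5),Taxon 9) (rooted by Taxon 0) and count the minimum state changes it requires (Fitch parsimony):
I: 2; II: 2; III: 1.
Total tree length = 5.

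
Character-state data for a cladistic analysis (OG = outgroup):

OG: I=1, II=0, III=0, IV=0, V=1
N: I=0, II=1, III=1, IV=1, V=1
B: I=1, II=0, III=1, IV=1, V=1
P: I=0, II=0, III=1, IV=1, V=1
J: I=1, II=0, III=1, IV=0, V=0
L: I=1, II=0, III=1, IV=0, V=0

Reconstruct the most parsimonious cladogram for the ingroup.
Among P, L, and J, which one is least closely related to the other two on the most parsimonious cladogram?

Character polarity is set by the outgroup: the derived state is whichever differs from the outgroup's state, so for I, V the derived state is '0', and for the remaining characters it is '1'.
I (derived state '0') is shared by N and P — a synapomorphy uniting that clade.
II (derived state '1') is unique to N (autapomorphy; uninformative for grouping).
All ingroup taxa share the derived state '1' for III; it defines the ingroup but does not resolve relationships within it.
IV (derived state '1') is shared by B, N, and P — a synapomorphy uniting that clade.
Only J and L show the derived state '0' for V, supporting them as a clade.
Most parsimonious ingroup topology: (((N,P),B),(J,L)).
J and L share a more recent common ancestor with each other than either does with P, so P is the least closely related of the three.

P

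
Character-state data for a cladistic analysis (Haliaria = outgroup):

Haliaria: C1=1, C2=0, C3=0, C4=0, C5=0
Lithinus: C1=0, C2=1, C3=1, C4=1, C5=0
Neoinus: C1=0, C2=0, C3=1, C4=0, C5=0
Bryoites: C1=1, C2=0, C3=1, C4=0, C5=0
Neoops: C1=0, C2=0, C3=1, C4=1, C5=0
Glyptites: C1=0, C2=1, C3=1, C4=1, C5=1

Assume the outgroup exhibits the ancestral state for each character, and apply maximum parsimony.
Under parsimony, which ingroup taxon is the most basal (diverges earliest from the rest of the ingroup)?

Character polarity is set by the outgroup: the derived state is whichever differs from the outgroup's state, so for C1 the derived state is '0', and for the remaining characters it is '1'.
C1 (derived state '0') is shared by Glyptites, Lithinus, Neoinus, and Neoops — a synapomorphy uniting that clade.
C2: derived state '1' in Glyptites and Lithinus only — synapomorphy for {Glyptites, Lithinus}.
C3 (derived state '1') is shared by all ingroup taxa — unites the whole ingroup.
Only Glyptites, Lithinus, and Neoops show the derived state '1' for C4, supporting them as a clade.
C5 (derived state '1') is unique to Glyptites (autapomorphy; uninformative for grouping).
Most parsimonious ingroup topology: ((((Lithinus,Glyptites),Neoops),Neoinus),Bryoites).
Bryoites is sister to the clade containing all other ingroup taxa, so it is the earliest-diverging (most basal) ingroup lineage.

Bryoites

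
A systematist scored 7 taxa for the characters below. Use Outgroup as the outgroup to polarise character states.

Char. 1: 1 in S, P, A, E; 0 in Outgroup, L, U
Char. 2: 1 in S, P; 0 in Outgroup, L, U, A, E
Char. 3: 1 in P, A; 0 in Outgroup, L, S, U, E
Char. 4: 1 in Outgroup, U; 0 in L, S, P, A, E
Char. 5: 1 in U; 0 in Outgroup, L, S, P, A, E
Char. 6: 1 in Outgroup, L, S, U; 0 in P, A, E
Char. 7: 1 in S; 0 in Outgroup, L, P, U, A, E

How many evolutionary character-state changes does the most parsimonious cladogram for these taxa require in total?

8

Character polarity is set by the outgroup: the derived state is whichever differs from the outgroup's state, so for Char. 4, Char. 6 the derived state is '0', and for the remaining characters it is '1'.
Only A, E, P, and S show the derived state '1' for Char. 1, supporting them as a clade.
Char. 2 groups P and S, which is incompatible with the clades supported by the remaining characters; treating it as convergent (homoplasy) costs fewer steps than any alternative tree.
Char. 3 (derived state '1') is shared by A and P — a synapomorphy uniting that clade.
Char. 4 (derived state '0') is shared by A, E, L, P, and S — a synapomorphy uniting that clade.
Char. 5: derived state '1' in U only — an autapomorphy, so it tells us nothing about relationships among taxa.
Char. 6 (derived state '0') is shared by A, E, and P — a synapomorphy uniting that clade.
Char. 7: derived state '1' in S only — an autapomorphy, so it tells us nothing about relationships among taxa.
Most parsimonious ingroup topology: ((L,(S,((P,A),E))),U).
Changes per character on this tree: Char. 1: 1; Char. 2: 2; Char. 3: 1; Char. 4: 1; Char. 5: 1; Char. 6: 1; Char. 7: 1.
Total = 8.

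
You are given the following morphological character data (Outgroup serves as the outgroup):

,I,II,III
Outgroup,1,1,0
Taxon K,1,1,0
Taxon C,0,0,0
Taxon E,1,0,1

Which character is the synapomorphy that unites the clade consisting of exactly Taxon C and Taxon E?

Character polarity is set by the outgroup: the derived state is whichever differs from the outgroup's state, so for I, II the derived state is '0', and for the remaining characters it is '1'.
I: derived state '0' in Taxon C only — an autapomorphy, so it tells us nothing about relationships among taxa.
II: derived state '0' in Taxon C and Taxon E only — synapomorphy for {Taxon C, Taxon E}.
III (derived state '1') is unique to Taxon E (autapomorphy; uninformative for grouping).
Most parsimonious ingroup topology: (Taxon K,(Taxon C,Taxon E)).
The clade {Taxon C, Taxon E} is supported by II: its derived state '0' occurs in exactly those taxa and in no other taxon (including the outgroup).

II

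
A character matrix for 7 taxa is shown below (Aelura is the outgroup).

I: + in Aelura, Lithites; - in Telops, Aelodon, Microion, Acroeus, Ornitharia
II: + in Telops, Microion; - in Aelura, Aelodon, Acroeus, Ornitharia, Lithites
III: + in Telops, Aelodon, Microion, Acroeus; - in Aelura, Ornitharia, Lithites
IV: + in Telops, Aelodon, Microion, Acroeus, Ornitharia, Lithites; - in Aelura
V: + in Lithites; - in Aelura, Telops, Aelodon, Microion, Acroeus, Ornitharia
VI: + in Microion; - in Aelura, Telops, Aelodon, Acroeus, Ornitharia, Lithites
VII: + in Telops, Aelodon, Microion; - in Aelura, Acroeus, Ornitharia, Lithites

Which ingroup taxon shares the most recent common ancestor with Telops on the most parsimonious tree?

Microion

Character polarity is set by the outgroup: the derived state is whichever differs from the outgroup's state, so for I the derived state is '-', and for the remaining characters it is '+'.
Only Acroeus, Aelodon, Microion, Ornitharia, and Telops show the derived state '-' for I, supporting them as a clade.
II: derived state '+' in Microion and Telops only — synapomorphy for {Microion, Telops}.
III: derived state '+' in Acroeus, Aelodon, Microion, and Telops only — synapomorphy for {Acroeus, Aelodon, Microion, Telops}.
IV (derived state '+') is shared by all ingroup taxa — unites the whole ingroup.
V (derived state '+') is unique to Lithites (autapomorphy; uninformative for grouping).
VI: derived state '+' in Microion only — an autapomorphy, so it tells us nothing about relationships among taxa.
VII: derived state '+' in Aelodon, Microion, and Telops only — synapomorphy for {Aelodon, Microion, Telops}.
Most parsimonious ingroup topology: (((((Telops,Microion),Aelodon),Acroeus),Ornitharia),Lithites).
Telops and Microion form a cherry on this tree, so they are sister taxa.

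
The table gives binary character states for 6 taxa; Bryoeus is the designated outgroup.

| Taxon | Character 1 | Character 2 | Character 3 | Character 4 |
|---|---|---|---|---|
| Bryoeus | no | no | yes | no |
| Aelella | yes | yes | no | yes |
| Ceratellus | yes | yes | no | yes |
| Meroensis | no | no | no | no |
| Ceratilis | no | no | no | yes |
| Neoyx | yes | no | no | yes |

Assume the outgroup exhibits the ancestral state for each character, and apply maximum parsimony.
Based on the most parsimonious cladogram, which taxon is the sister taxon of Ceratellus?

Aelella

Character polarity is set by the outgroup: the derived state is whichever differs from the outgroup's state, so for Character 3 the derived state is 'no', and for the remaining characters it is 'yes'.
Character 1 (derived state 'yes') is shared by Aelella, Ceratellus, and Neoyx — a synapomorphy uniting that clade.
Character 2 (derived state 'yes') is shared by Aelella and Ceratellus — a synapomorphy uniting that clade.
All ingroup taxa share the derived state 'no' for Character 3; it defines the ingroup but does not resolve relationships within it.
Character 4 (derived state 'yes') is shared by Aelella, Ceratellus, Ceratilis, and Neoyx — a synapomorphy uniting that clade.
Most parsimonious ingroup topology: ((((Aelella,Ceratellus),Neoyx),Ceratilis),Meroensis).
Ceratellus and Aelella form a cherry on this tree, so they are sister taxa.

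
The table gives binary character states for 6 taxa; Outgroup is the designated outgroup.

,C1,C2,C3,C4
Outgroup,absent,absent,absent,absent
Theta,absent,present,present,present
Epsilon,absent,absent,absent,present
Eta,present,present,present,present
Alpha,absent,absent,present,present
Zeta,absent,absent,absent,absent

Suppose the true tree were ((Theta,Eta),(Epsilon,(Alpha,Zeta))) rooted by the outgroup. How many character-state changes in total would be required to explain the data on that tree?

Map each character onto ((Theta,Eta),(Epsilon,(Alpha,Zeta))) (rooted by Outgroup) and count the minimum state changes it requires (Fitch parsimony):
C1: 1; C2: 1; C3: 2; C4: 2.
Total tree length = 6.

6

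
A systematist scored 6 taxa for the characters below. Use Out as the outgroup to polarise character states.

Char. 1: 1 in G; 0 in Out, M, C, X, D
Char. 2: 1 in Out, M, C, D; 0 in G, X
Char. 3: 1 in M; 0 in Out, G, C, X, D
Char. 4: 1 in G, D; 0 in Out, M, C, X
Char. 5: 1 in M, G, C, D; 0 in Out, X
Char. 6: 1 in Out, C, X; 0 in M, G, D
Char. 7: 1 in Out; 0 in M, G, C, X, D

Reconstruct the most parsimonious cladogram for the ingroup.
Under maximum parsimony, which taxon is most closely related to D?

Character polarity is set by the outgroup: the derived state is whichever differs from the outgroup's state, so for Char. 2, Char. 6, Char. 7 the derived state is '0', and for the remaining characters it is '1'.
Char. 1 (derived state '1') is unique to G (autapomorphy; uninformative for grouping).
Char. 2 groups G and X, which is incompatible with the clades supported by the remaining characters; treating it as convergent (homoplasy) costs fewer steps than any alternative tree.
Char. 3 (derived state '1') is unique to M (autapomorphy; uninformative for grouping).
Char. 4 (derived state '1') is shared by D and G — a synapomorphy uniting that clade.
Char. 5: derived state '1' in C, D, G, and M only — synapomorphy for {C, D, G, M}.
Char. 6 (derived state '0') is shared by D, G, and M — a synapomorphy uniting that clade.
All ingroup taxa share the derived state '0' for Char. 7; it defines the ingroup but does not resolve relationships within it.
Most parsimonious ingroup topology: (X,((M,(D,G)),C)).
D and G form a cherry on this tree, so they are sister taxa.

G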